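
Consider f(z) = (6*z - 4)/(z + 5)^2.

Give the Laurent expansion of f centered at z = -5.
-34/(z + 5)^2 + 6/(z + 5)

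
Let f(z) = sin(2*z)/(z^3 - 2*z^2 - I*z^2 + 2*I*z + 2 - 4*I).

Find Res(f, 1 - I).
(-3/20 + I/20)*sin(2 - 2*I)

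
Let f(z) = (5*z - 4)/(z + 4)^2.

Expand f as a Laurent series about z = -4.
-24/(z + 4)^2 + 5/(z + 4)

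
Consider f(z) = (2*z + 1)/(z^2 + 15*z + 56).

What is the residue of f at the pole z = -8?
Write f(z) = P(z)/Q(z) with P(z) = 2*z + 1 and Q(z) = z^2 + 15*z + 56.
The denominator factors as Q(z) = (z + 7)*(z + 8), so z = -8 is a simple zero of Q and P is analytic there; z = -8 is therefore a simple pole and
  Res(f, z₀) = P(z₀)/Q'(z₀).

Q'(z) = 2*z + 15, so Q'(-8) = -1.
P(-8) = -15.

Res(f, -8) = (-15)/(-1) = 15

Final answer: 15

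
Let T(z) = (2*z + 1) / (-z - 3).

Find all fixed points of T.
T(z) = z means 2*z + 1 = z*(-z - 3), i.e.
  -z^2 - 5*z - 1 = 0.
Discriminant: (-5)^2 - 4*(-1)*(-1) = 21, so the roots are real.
  z = (5 ± sqrt(21))/(2*(-1))
Fixed points: {-5/2 - sqrt(21)/2, -5/2 + sqrt(21)/2}

Final answer: {-5/2 - sqrt(21)/2, -5/2 + sqrt(21)/2}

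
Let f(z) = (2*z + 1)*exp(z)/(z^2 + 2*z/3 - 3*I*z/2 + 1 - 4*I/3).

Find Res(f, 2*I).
Write f(z) = P(z)/Q(z) with P(z) = (2*z + 1)*exp(z) and Q(z) = z^2 + 2*z/3 - 3*I*z/2 + 1 - 4*I/3.
The denominator factors as Q(z) = (z - 2*I)*(z + 2/3 + I/2), so z = 2*I is a simple zero of Q and P is analytic there; z = 2*I is therefore a simple pole and
  Res(f, z₀) = P(z₀)/Q'(z₀).

Q'(z) = 2*z + 2/3 - 3*I/2, so Q'(2*I) = 2/3 + 5*I/2.
P(2*I) = (1 + 4*I)*exp(2*I).

Res(f, 2*I) = ((1 + 4*I)*exp(2*I))/(2/3 + 5*I/2) = (384/241 + 6*I/241)*exp(2*I)

Final answer: (384/241 + 6*I/241)*exp(2*I)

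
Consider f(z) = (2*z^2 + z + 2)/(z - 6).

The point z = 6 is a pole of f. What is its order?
Factor the denominator:
  z - 6 = (z - 6)

The numerator P(z) = 2*z^2 + z + 2 has P(6) = 80 ≠ 0, so no factor of (z - 6) cancels.
Near z = 6 we can therefore write f(z) = g(z)/(z - 6) with g analytic at 6 and g(6) ≠ 0 (g is just the numerator).

Hence z = 6 is a pole of order 1.

Final answer: 1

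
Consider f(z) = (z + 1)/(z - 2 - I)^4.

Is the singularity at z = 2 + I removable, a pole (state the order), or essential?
Write f(z) = g(z)/(z - 2 - I)^4 with g(z) = z + 1.
g is entire and g(2 + I) = 3 + I ≠ 0, so no factor of (z - 2 - I) cancels: the Laurent expansion of f about z = 2 + I starts at the power -4, i.e. lim_{z→z₀} (z - z₀)^4 f(z) = 3 + I is finite and nonzero.
So z = 2 + I is a pole of order 4.

Final answer: pole of order 4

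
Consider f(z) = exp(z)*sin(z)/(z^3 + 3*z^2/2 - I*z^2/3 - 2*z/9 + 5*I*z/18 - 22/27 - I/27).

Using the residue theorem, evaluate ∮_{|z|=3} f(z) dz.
By the residue theorem, ∮_C f(z) dz = 2πi · (sum of the residues of f at the poles inside |z| = 3).

The denominator factors as (z + 2/3 + I/3)*(z + 3/2 - 2*I/3)*(z - 2/3), so the singularities of f are simple poles at z = -2/3 - I/3, z = -3/2 + 2*I/3, z = 2/3.
  |-2/3 - I/3|² = 5/9 < 9 = 3², so this pole is inside the contour.
  |-3/2 + 2*I/3|² = 97/36 < 9 = 3², so this pole is inside the contour.
  |2/3|² = 4/9 < 9 = 3², so this pole is inside the contour.

With P(z) = exp(z)*sin(z) and Q(z) = z^3 + 3*z^2/2 - I*z^2/3 - 2*z/9 + 5*I*z/18 - 22/27 - I/27, each pole is simple, so Res(f, z₀) = P(z₀)/Q'(z₀) with Q'(z) = 3*z^2 + 3*z - 2*I*z/3 - 2/9 + 5*I/18.
  Res(f, -2/3 - I/3) = P(-2/3 - I/3)/Q'(-2/3 - I/3) = (-exp(-2/3 - I/3)*sin(2/3 + I/3))/(-13/9 + 19*I/18) = (468/1037 + 342*I/1037)*exp(-2/3 - I/3)*sin(2/3 + I/3)
  Res(f, -3/2 + 2*I/3) = P(-3/2 + 2*I/3)/Q'(-3/2 + 2*I/3) = (-exp(-3/2 + 2*I/3)*sin(3/2 - 2*I/3))/(41/36 - 49*I/18) = (-1476/11285 - 3528*I/11285)*exp(-3/2 + 2*I/3)*sin(3/2 - 2*I/3)
  Res(f, 2/3) = P(2/3)/Q'(2/3) = (exp(2/3)*sin(2/3))/(28/9 - I/6) = (1008/3145 + 54*I/3145)*exp(2/3)*sin(2/3)

Sum of residues inside C: (-1476/11285 - 3528*I/11285)*exp(-3/2 + 2*I/3)*sin(3/2 - 2*I/3) + (1008/3145 + 54*I/3145)*exp(2/3)*sin(2/3) + (468/1037 + 342*I/1037)*exp(-2/3 - I/3)*sin(2/3 + I/3)
∮_C f(z) dz = 2πi · ((-1476/11285 - 3528*I/11285)*exp(-3/2 + 2*I/3)*sin(3/2 - 2*I/3) + (1008/3145 + 54*I/3145)*exp(2/3)*sin(2/3) + (468/1037 + 342*I/1037)*exp(-2/3 - I/3)*sin(2/3 + I/3)) = pi*(7056/11285 - 2952*I/11285)*exp(-3/2 + 2*I/3)*sin(3/2 - 2*I/3) + pi*(-684/1037 + 936*I/1037)*exp(-2/3 - I/3)*sin(2/3 + I/3) + pi*(-108/3145 + 2016*I/3145)*exp(2/3)*sin(2/3)

Final answer: pi*(7056/11285 - 2952*I/11285)*exp(-3/2 + 2*I/3)*sin(3/2 - 2*I/3) + pi*(-684/1037 + 936*I/1037)*exp(-2/3 - I/3)*sin(2/3 + I/3) + pi*(-108/3145 + 2016*I/3145)*exp(2/3)*sin(2/3)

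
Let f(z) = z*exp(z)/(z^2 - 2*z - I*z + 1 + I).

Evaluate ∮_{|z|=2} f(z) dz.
By the residue theorem, ∮_C f(z) dz = 2πi · (sum of the residues of f at the poles inside |z| = 2).

The denominator factors as (z - 1 - I)*(z - 1), so the singularities of f are simple poles at z = 1 + I, z = 1.
  |1 + I|² = 2 < 4 = 2², so this pole is inside the contour.
  |1|² = 1 < 4 = 2², so this pole is inside the contour.

With P(z) = z*exp(z) and Q(z) = z^2 - 2*z - I*z + 1 + I, each pole is simple, so Res(f, z₀) = P(z₀)/Q'(z₀) with Q'(z) = 2*z - 2 - I.
  Res(f, 1 + I) = P(1 + I)/Q'(1 + I) = ((1 + I)*exp(1 + I))/(I) = (1 - I)*exp(1 + I)
  Res(f, 1) = P(1)/Q'(1) = (exp(1))/(-I) = exp(1)*I

Sum of residues inside C: (1 - I)*exp(1 + I) + exp(1)*I
∮_C f(z) dz = 2πi · ((1 - I)*exp(1 + I) + exp(1)*I) = -2*exp(1)*pi + pi*(2 + 2*I)*exp(1 + I)

Final answer: -2*exp(1)*pi + pi*(2 + 2*I)*exp(1 + I)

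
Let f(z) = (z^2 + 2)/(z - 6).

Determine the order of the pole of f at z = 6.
Factor the denominator:
  z - 6 = (z - 6)

The numerator P(z) = z^2 + 2 has P(6) = 38 ≠ 0, so no factor of (z - 6) cancels.
Near z = 6 we can therefore write f(z) = g(z)/(z - 6) with g analytic at 6 and g(6) ≠ 0 (g is just the numerator).

Hence z = 6 is a pole of order 1.

Final answer: 1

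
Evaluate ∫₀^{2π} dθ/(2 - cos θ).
Call the integral J. The integrand is 2π-periodic and we integrate over a full period, so shifting θ does not change the value (θ → θ + π flips the sign of the trig term). Hence
  J = ∫₀^{2π} dθ/(2 + cos θ).
Put z = e^{iθ}: then cos θ = (z + 1/z)/2, dθ = dz/(iz), and z runs once counterclockwise around |z| = 1:
  J = ∮_{|z|=1} 1/(2 + (z + 1/z)/2) · dz/(iz) = (2/i) ∮_{|z|=1} dz/(z^2 + 4*z + 1).
The roots of z^2 + 4*z + 1 are z = (-2 ± sqrt(2^2 - 1^2)), with sqrt(3) = sqrt(3); their product is 1, so only z₊ = -2 + sqrt(3) lies inside the unit circle (z₋ = -2 - sqrt(3) lies outside).
z₊ is a simple zero of q(z) = z^2 + 4*z + 1, so Res(1/q, z₊) = 1/q'(z₊) with q'(z) = 2*z + 4; and q'(z₊) = (z₊ - z₋) = 2*sqrt(3).
Therefore J = (2/i) · 2πi · 1/(2*sqrt(3)) = 2*pi/(sqrt(3)) = 2*sqrt(3)*pi/3

Final answer: 2*sqrt(3)*pi/3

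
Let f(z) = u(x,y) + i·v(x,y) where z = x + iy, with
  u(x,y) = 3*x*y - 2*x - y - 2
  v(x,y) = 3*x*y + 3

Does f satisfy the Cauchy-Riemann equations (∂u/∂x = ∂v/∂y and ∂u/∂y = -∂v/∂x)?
∂u/∂x = 3*y - 2
∂v/∂y = 3*x
∂u/∂y = 3*x - 1
∂v/∂x = 3*y
∂u/∂x ≠ ∂v/∂y and ∂u/∂y ≠ -∂v/∂x; the Cauchy-Riemann equations are not satisfied, so f is not analytic.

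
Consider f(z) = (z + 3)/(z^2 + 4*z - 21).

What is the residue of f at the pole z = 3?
Write f(z) = P(z)/Q(z) with P(z) = z + 3 and Q(z) = z^2 + 4*z - 21.
The denominator factors as Q(z) = (z + 7)*(z - 3), so z = 3 is a simple zero of Q and P is analytic there; z = 3 is therefore a simple pole and
  Res(f, z₀) = P(z₀)/Q'(z₀).

Q'(z) = 2*z + 4, so Q'(3) = 10.
P(3) = 6.

Res(f, 3) = (6)/(10) = 3/5

Final answer: 3/5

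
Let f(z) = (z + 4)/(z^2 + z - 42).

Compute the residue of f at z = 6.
Write f(z) = P(z)/Q(z) with P(z) = z + 4 and Q(z) = z^2 + z - 42.
The denominator factors as Q(z) = (z + 7)*(z - 6), so z = 6 is a simple zero of Q and P is analytic there; z = 6 is therefore a simple pole and
  Res(f, z₀) = P(z₀)/Q'(z₀).

Q'(z) = 2*z + 1, so Q'(6) = 13.
P(6) = 10.

Res(f, 6) = (10)/(13) = 10/13

Final answer: 10/13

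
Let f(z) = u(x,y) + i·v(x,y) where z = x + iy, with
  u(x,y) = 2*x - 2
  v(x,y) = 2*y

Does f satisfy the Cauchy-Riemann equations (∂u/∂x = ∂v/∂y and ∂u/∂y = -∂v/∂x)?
∂u/∂x = 2
∂v/∂y = 2
∂u/∂y = 0
∂v/∂x = 0
∂u/∂x = ∂v/∂y and ∂u/∂y = -∂v/∂x hold identically; f is analytic.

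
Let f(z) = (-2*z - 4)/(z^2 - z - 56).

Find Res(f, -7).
-2/3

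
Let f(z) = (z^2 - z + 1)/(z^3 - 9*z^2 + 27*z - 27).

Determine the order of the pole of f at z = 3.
Factor the denominator:
  z^3 - 9*z^2 + 27*z - 27 = (z - 3)^3

The numerator P(z) = z^2 - z + 1 has P(3) = 7 ≠ 0, so no factor of (z - 3) cancels.
Near z = 3 we can therefore write f(z) = g(z)/(z - 3)^3 with g analytic at 3 and g(3) ≠ 0 (g is just the numerator).

Hence z = 3 is a pole of order 3.

Final answer: 3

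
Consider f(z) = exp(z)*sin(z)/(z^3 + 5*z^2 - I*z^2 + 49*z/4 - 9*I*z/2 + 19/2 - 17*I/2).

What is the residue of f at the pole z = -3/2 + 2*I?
(16/65 + 2*I/65)*exp(-3/2 + 2*I)*sin(3/2 - 2*I)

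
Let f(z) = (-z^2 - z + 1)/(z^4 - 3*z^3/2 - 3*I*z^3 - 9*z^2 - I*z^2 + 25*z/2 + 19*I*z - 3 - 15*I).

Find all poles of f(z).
The singularities of f are the zeros of the denominator. Factoring,
  z^4 - 3*z^3/2 - 3*I*z^3 - 9*z^2 - I*z^2 + 25*z/2 + 19*I*z - 3 - 15*I = (z - 2 - 2*I)*(z - 1)*(z + 3)*(z - 3/2 - I)
so the candidates are z = 2 + 2*I, z = 1, z = -3, z = 3/2 + I.

Check the numerator P(z) = -z^2 - z + 1 at each one:
  P(2 + 2*I) = -1 - 10*I ≠ 0, so z = 2 + 2*I is a (simple) pole.
  P(1) = -1 ≠ 0, so z = 1 is a (simple) pole.
  P(-3) = -5 ≠ 0, so z = -3 is a (simple) pole.
  P(3/2 + I) = -7/4 - 4*I ≠ 0, so z = 3/2 + I is a (simple) pole.

Poles of f: {-3, 1, 3/2 + I, 2 + 2*I}

Final answer: {-3, 1, 3/2 + I, 2 + 2*I}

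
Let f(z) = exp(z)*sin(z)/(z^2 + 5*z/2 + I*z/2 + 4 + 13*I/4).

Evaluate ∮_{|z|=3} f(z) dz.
pi*(14/29 - 6*I/29)*exp(-1/2 - 2*I)*sin(1/2 + 2*I) + pi*(-14/29 + 6*I/29)*exp(-2 + 3*I/2)*sin(2 - 3*I/2)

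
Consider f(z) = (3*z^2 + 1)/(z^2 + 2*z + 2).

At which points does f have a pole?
The singularities of f are the zeros of the denominator. Factoring,
  z^2 + 2*z + 2 = (z + 1 - I)*(z + 1 + I)
so the candidates are z = -1 + I, z = -1 - I.

Check the numerator P(z) = 3*z^2 + 1 at each one:
  P(-1 + I) = 1 - 6*I ≠ 0, so z = -1 + I is a (simple) pole.
  P(-1 - I) = 1 + 6*I ≠ 0, so z = -1 - I is a (simple) pole.

Poles of f: {-1 - I, -1 + I}

Final answer: {-1 - I, -1 + I}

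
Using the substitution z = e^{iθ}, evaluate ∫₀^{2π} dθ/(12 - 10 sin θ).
sqrt(11)*pi/11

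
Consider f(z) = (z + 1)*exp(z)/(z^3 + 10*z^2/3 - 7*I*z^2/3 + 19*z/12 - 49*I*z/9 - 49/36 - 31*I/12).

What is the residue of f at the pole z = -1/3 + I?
Write f(z) = P(z)/Q(z) with P(z) = (z + 1)*exp(z) and Q(z) = z^3 + 10*z^2/3 - 7*I*z^2/3 + 19*z/12 - 49*I*z/9 - 49/36 - 31*I/12.
The denominator factors as Q(z) = (z + 3/2 - I/3)*(z + 3/2 - I)*(z + 1/3 - I), so z = -1/3 + I is a simple zero of Q and P is analytic there; z = -1/3 + I is therefore a simple pole and
  Res(f, z₀) = P(z₀)/Q'(z₀).

Q'(z) = 3*z^2 + 20*z/3 - 14*I*z/3 + 19/12 - 49*I/9, so Q'(-1/3 + I) = 49/36 + 7*I/9.
P(-1/3 + I) = (2/3 + I)*exp(-1/3 + I).

Res(f, -1/3 + I) = ((2/3 + I)*exp(-1/3 + I))/(49/36 + 7*I/9) = (24/35 + 12*I/35)*exp(-1/3 + I)

Final answer: (24/35 + 12*I/35)*exp(-1/3 + I)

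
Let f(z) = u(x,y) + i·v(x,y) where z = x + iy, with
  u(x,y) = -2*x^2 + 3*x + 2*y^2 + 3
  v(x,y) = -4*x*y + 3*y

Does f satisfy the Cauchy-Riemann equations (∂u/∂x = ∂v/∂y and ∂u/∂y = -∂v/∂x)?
∂u/∂x = 3 - 4*x
∂v/∂y = 3 - 4*x
∂u/∂y = 4*y
∂v/∂x = -4*y
∂u/∂x = ∂v/∂y and ∂u/∂y = -∂v/∂x hold identically; f is analytic.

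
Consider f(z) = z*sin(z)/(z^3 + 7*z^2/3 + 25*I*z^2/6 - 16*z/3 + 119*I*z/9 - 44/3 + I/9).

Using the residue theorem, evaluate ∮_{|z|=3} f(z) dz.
By the residue theorem, ∮_C f(z) dz = 2πi · (sum of the residues of f at the poles inside |z| = 3).

The denominator factors as (z + 1/3 + 3*I/2)*(z - 1 + 3*I)*(z + 3 - I/3), so the singularities of f are simple poles at z = -1/3 - 3*I/2, z = 1 - 3*I, z = -3 + I/3.
  |-1/3 - 3*I/2|² = 85/36 < 9 = 3², so this pole is inside the contour.
  |1 - 3*I|² = 10 > 9 = 3², so this pole is outside the contour.
  |-3 + I/3|² = 82/9 > 9 = 3², so this pole is outside the contour.

With P(z) = z*sin(z) and Q(z) = z^3 + 7*z^2/3 + 25*I*z^2/6 - 16*z/3 + 119*I*z/9 - 44/3 + I/9, each pole is simple, so Res(f, z₀) = P(z₀)/Q'(z₀) with Q'(z) = 3*z^2 + 14*z/3 + 25*I*z/3 - 16/3 + 119*I/9.
  Res(f, -1/3 - 3*I/2) = P(-1/3 - 3*I/2)/Q'(-1/3 - 3*I/2) = ((1/3 + 3*I/2)*sin(1/3 + 3*I/2))/(-29/36 + 58*I/9) = (84/377 - 30*I/377)*sin(1/3 + 3*I/2)

∮_C f(z) dz = 2πi · ((84/377 - 30*I/377)*sin(1/3 + 3*I/2)) = pi*(60/377 + 168*I/377)*sin(1/3 + 3*I/2)

Final answer: pi*(60/377 + 168*I/377)*sin(1/3 + 3*I/2)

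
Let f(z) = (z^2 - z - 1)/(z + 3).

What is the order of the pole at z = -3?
Factor the denominator:
  z + 3 = (z + 3)

The numerator P(z) = z^2 - z - 1 has P(-3) = 11 ≠ 0, so no factor of (z + 3) cancels.
Near z = -3 we can therefore write f(z) = g(z)/(z + 3) with g analytic at -3 and g(-3) ≠ 0 (g is just the numerator).

Hence z = -3 is a pole of order 1.

Final answer: 1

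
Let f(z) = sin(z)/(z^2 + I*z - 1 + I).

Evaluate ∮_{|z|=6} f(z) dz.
By the residue theorem, ∮_C f(z) dz = 2πi · (sum of the residues of f at the poles inside |z| = 6).

The denominator factors as (z + 1)*(z - 1 + I), so the singularities of f are simple poles at z = -1, z = 1 - I.
  |-1|² = 1 < 36 = 6², so this pole is inside the contour.
  |1 - I|² = 2 < 36 = 6², so this pole is inside the contour.

With P(z) = sin(z) and Q(z) = z^2 + I*z - 1 + I, each pole is simple, so Res(f, z₀) = P(z₀)/Q'(z₀) with Q'(z) = 2*z + I.
  Res(f, -1) = P(-1)/Q'(-1) = (-sin(1))/(-2 + I) = (2/5 + I/5)*sin(1)
  Res(f, 1 - I) = P(1 - I)/Q'(1 - I) = (sin(1 - I))/(2 - I) = (2/5 + I/5)*sin(1 - I)

Sum of residues inside C: (2/5 + I/5)*sin(1 - I) + (2/5 + I/5)*sin(1)
∮_C f(z) dz = 2πi · ((2/5 + I/5)*sin(1 - I) + (2/5 + I/5)*sin(1)) = pi*(-2/5 + 4*I/5)*sin(1) + pi*(-2/5 + 4*I/5)*sin(1 - I)

Final answer: pi*(-2/5 + 4*I/5)*sin(1) + pi*(-2/5 + 4*I/5)*sin(1 - I)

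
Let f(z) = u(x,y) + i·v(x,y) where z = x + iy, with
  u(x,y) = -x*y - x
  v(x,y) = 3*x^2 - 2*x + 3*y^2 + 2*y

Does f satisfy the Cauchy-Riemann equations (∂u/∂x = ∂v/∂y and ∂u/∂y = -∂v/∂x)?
∂u/∂x = -y - 1
∂v/∂y = 6*y + 2
∂u/∂y = -x
∂v/∂x = 6*x - 2
∂u/∂x ≠ ∂v/∂y and ∂u/∂y ≠ -∂v/∂x; the Cauchy-Riemann equations are not satisfied, so f is not analytic.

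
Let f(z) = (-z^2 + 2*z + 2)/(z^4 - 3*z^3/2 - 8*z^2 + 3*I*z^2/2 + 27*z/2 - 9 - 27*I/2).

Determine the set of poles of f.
{-3, I, 3/2 - I, 3}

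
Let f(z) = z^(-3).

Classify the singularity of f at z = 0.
Write f(z) = g(z)/z^3 with g(z) = 1.
g is entire and g(0) = 1 ≠ 0, so no factor of (z) cancels: the Laurent expansion of f about z = 0 starts at the power -3, i.e. lim_{z→z₀} (z - z₀)^3 f(z) = 1 is finite and nonzero.
So z = 0 is a pole of order 3.

Final answer: pole of order 3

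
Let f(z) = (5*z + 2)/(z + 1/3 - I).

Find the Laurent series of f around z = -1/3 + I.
Put w = z - (-1/3 + I), i.e. z = w - 1/3 + I. The denominator is w, so it suffices to rewrite the numerator in powers of w.

P(z) = 5*z + 2
P(w - 1/3 + I) = 1/3 + 5*I + 5*w

Dividing each term by w:
  f = (1/3 + 5*I)/w + 5

Substituting back w = z + 1/3 - I:
  f(z) = (1/3 + 5*I)/(z + 1/3 - I) + 5

The series is finite because the numerator is a polynomial; the negative powers form the principal part, and the coefficient of 1/(z + 1/3 - I) gives Res(f, -1/3 + I) = 1/3 + 5*I.

Final answer: (1/3 + 5*I)/(z + 1/3 - I) + 5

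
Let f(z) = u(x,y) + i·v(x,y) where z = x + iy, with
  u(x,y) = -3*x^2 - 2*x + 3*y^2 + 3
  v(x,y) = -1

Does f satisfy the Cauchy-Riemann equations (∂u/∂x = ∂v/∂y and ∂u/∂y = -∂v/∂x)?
∂u/∂x = -6*x - 2
∂v/∂y = 0
∂u/∂y = 6*y
∂v/∂x = 0
∂u/∂x ≠ ∂v/∂y and ∂u/∂y ≠ -∂v/∂x; the Cauchy-Riemann equations are not satisfied, so f is not analytic.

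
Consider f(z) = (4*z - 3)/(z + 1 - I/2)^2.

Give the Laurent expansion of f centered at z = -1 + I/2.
(-7 + 2*I)/(z + 1 - I/2)^2 + 4/(z + 1 - I/2)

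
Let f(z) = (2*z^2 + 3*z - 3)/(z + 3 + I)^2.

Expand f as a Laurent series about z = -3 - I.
(4 + 9*I)/(z + 3 + I)^2 + (-9 - 4*I)/(z + 3 + I) + 2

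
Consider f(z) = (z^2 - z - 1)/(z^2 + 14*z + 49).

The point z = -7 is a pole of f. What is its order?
Factor the denominator:
  z^2 + 14*z + 49 = (z + 7)^2

The numerator P(z) = z^2 - z - 1 has P(-7) = 55 ≠ 0, so no factor of (z + 7) cancels.
Near z = -7 we can therefore write f(z) = g(z)/(z + 7)^2 with g analytic at -7 and g(-7) ≠ 0 (g is just the numerator).

Hence z = -7 is a pole of order 2.

Final answer: 2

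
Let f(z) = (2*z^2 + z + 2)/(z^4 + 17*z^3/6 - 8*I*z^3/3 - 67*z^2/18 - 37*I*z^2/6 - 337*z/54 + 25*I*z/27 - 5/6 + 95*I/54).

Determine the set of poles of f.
The singularities of f are the zeros of the denominator. Factoring,
  z^4 + 17*z^3/6 - 8*I*z^3/3 - 67*z^2/18 - 37*I*z^2/6 - 337*z/54 + 25*I*z/27 - 5/6 + 95*I/54 = (z + 3 - 2*I/3)*(z - 1 - I)*(z + 1/2 - I/3)*(z + 1/3 - 2*I/3)
so the candidates are z = -3 + 2*I/3, z = 1 + I, z = -1/2 + I/3, z = -1/3 + 2*I/3.

Check the numerator P(z) = 2*z^2 + z + 2 at each one:
  P(-3 + 2*I/3) = 145/9 - 22*I/3 ≠ 0, so z = -3 + 2*I/3 is a (simple) pole.
  P(1 + I) = 3 + 5*I ≠ 0, so z = 1 + I is a (simple) pole.
  P(-1/2 + I/3) = 16/9 - I/3 ≠ 0, so z = -1/2 + I/3 is a (simple) pole.
  P(-1/3 + 2*I/3) = 1 - 2*I/9 ≠ 0, so z = -1/3 + 2*I/3 is a (simple) pole.

Poles of f: {-3 + 2*I/3, -1/2 + I/3, -1/3 + 2*I/3, 1 + I}

Final answer: {-3 + 2*I/3, -1/2 + I/3, -1/3 + 2*I/3, 1 + I}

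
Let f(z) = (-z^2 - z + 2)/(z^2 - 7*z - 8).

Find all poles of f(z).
{-1, 8}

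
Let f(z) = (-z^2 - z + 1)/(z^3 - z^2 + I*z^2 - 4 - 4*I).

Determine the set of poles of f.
{-1 + I, -2*I, 2}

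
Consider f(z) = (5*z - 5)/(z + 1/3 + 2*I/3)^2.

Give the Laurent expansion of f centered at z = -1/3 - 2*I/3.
Put w = z - (-1/3 - 2*I/3), i.e. z = w - 1/3 - 2*I/3. The denominator is w^2, so it suffices to rewrite the numerator in powers of w.

P(z) = 5*z - 5
P(w - 1/3 - 2*I/3) = -20/3 - 10*I/3 + 5*w

Dividing each term by w^2:
  f = (-20/3 - 10*I/3)/w^2 + 5/w

Substituting back w = z + 1/3 + 2*I/3:
  f(z) = (-20/3 - 10*I/3)/(z + 1/3 + 2*I/3)^2 + 5/(z + 1/3 + 2*I/3)

The series is finite because the numerator is a polynomial; the negative powers form the principal part, and the coefficient of 1/(z + 1/3 + 2*I/3) gives Res(f, -1/3 - 2*I/3) = 5.

Final answer: (-20/3 - 10*I/3)/(z + 1/3 + 2*I/3)^2 + 5/(z + 1/3 + 2*I/3)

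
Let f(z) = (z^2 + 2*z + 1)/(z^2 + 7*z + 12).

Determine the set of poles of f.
{-4, -3}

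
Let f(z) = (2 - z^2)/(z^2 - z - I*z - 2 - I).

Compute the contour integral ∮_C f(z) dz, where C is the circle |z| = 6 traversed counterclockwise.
pi*(2 - 2*I)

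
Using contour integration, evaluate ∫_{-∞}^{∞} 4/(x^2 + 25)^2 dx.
Let f(z) = 4/(z^2 + 25)^2. The denominator has no real zeros and deg Q - deg P = 4 ≥ 2, so the integral of f over the upper semicircle |z| = R tends to 0 as R → ∞. Closing the contour in the upper half-plane,
  ∫_{-∞}^{∞} f(x) dx = 2πi · Σ Res(f, z_k)  over the poles with Im z_k > 0.

Zeros of the denominator: z^2 + 25 = 0 gives z = ±5*I.
Upper half-plane: z = 5*I (a pole of order 2).

Write f(z) = g(z)/(z - 5*I)^2 with g(z) = 4/(z + 5*I)^2. For a double pole, Res(f, z₀) = g'(z₀):
  g'(z) = -8/(z + 5*I)^3
  Res(f, 5*I) = g'(5*I) = -I/125

∫_{-∞}^{∞} f(x) dx = 2πi · (-I/125) = 2*pi/125

Final answer: 2*pi/125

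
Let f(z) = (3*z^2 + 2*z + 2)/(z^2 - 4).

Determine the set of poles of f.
{-2, 2}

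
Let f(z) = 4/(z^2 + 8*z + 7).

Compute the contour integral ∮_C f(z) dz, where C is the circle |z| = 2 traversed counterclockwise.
4*I*pi/3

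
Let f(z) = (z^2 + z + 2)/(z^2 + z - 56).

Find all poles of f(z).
The singularities of f are the zeros of the denominator. Factoring,
  z^2 + z - 56 = (z - 7)*(z + 8)
so the candidates are z = 7, z = -8.

Check the numerator P(z) = z^2 + z + 2 at each one:
  P(7) = 58 ≠ 0, so z = 7 is a (simple) pole.
  P(-8) = 58 ≠ 0, so z = -8 is a (simple) pole.

Poles of f: {-8, 7}

Final answer: {-8, 7}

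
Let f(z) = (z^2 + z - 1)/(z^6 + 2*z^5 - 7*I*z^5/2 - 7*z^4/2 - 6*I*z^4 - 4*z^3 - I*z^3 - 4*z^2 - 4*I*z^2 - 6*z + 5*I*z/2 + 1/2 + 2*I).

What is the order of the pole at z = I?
4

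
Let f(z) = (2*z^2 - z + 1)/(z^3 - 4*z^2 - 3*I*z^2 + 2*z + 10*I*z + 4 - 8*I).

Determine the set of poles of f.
{2*I, 2, 2 + I}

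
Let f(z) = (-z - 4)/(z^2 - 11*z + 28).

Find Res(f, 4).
Write f(z) = P(z)/Q(z) with P(z) = -z - 4 and Q(z) = z^2 - 11*z + 28.
The denominator factors as Q(z) = (z - 4)*(z - 7), so z = 4 is a simple zero of Q and P is analytic there; z = 4 is therefore a simple pole and
  Res(f, z₀) = P(z₀)/Q'(z₀).

Q'(z) = 2*z - 11, so Q'(4) = -3.
P(4) = -8.

Res(f, 4) = (-8)/(-3) = 8/3

Final answer: 8/3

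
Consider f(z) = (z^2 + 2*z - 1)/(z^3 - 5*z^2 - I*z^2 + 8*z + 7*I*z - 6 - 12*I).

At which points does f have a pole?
The singularities of f are the zeros of the denominator. Factoring,
  z^3 - 5*z^2 - I*z^2 + 8*z + 7*I*z - 6 - 12*I = (z - 2*I)*(z - 2 + I)*(z - 3)
so the candidates are z = 2*I, z = 2 - I, z = 3.

Check the numerator P(z) = z^2 + 2*z - 1 at each one:
  P(2*I) = -5 + 4*I ≠ 0, so z = 2*I is a (simple) pole.
  P(2 - I) = 6 - 6*I ≠ 0, so z = 2 - I is a (simple) pole.
  P(3) = 14 ≠ 0, so z = 3 is a (simple) pole.

Poles of f: {2*I, 2 - I, 3}

Final answer: {2*I, 2 - I, 3}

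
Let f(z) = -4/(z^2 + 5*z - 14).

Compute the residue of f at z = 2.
Write f(z) = P(z)/Q(z) with P(z) = -4 and Q(z) = z^2 + 5*z - 14.
The denominator factors as Q(z) = (z + 7)*(z - 2), so z = 2 is a simple zero of Q and P is analytic there; z = 2 is therefore a simple pole and
  Res(f, z₀) = P(z₀)/Q'(z₀).

Q'(z) = 2*z + 5, so Q'(2) = 9.
P(2) = -4.

Res(f, 2) = (-4)/(9) = -4/9

Final answer: -4/9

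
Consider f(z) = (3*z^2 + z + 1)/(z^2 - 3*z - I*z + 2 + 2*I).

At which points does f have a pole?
The singularities of f are the zeros of the denominator. Factoring,
  z^2 - 3*z - I*z + 2 + 2*I = (z - 2)*(z - 1 - I)
so the candidates are z = 2, z = 1 + I.

Check the numerator P(z) = 3*z^2 + z + 1 at each one:
  P(2) = 15 ≠ 0, so z = 2 is a (simple) pole.
  P(1 + I) = 2 + 7*I ≠ 0, so z = 1 + I is a (simple) pole.

Poles of f: {1 + I, 2}

Final answer: {1 + I, 2}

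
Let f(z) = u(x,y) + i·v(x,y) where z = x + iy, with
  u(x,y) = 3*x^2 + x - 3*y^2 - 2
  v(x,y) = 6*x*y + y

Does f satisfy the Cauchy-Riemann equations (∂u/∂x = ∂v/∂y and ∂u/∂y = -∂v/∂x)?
∂u/∂x = 6*x + 1
∂v/∂y = 6*x + 1
∂u/∂y = -6*y
∂v/∂x = 6*y
∂u/∂x = ∂v/∂y and ∂u/∂y = -∂v/∂x hold identically; f is analytic.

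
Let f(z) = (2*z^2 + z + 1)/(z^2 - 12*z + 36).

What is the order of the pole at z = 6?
Factor the denominator:
  z^2 - 12*z + 36 = (z - 6)^2

The numerator P(z) = 2*z^2 + z + 1 has P(6) = 79 ≠ 0, so no factor of (z - 6) cancels.
Near z = 6 we can therefore write f(z) = g(z)/(z - 6)^2 with g analytic at 6 and g(6) ≠ 0 (g is just the numerator).

Hence z = 6 is a pole of order 2.

Final answer: 2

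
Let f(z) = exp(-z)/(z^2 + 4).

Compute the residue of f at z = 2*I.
-I*exp(-2*I)/4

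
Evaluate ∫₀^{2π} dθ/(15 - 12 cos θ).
2*pi/9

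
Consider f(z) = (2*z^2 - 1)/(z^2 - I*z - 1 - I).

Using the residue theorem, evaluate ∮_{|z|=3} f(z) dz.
By the residue theorem, ∮_C f(z) dz = 2πi · (sum of the residues of f at the poles inside |z| = 3).

The denominator factors as (z + 1)*(z - 1 - I), so the singularities of f are simple poles at z = -1, z = 1 + I.
  |-1|² = 1 < 9 = 3², so this pole is inside the contour.
  |1 + I|² = 2 < 9 = 3², so this pole is inside the contour.

With P(z) = 2*z^2 - 1 and Q(z) = z^2 - I*z - 1 - I, each pole is simple, so Res(f, z₀) = P(z₀)/Q'(z₀) with Q'(z) = 2*z - I.
  Res(f, -1) = P(-1)/Q'(-1) = (1)/(-2 - I) = -2/5 + I/5
  Res(f, 1 + I) = P(1 + I)/Q'(1 + I) = (-1 + 4*I)/(2 + I) = 2/5 + 9*I/5

Sum of residues inside C: 2*I
∮_C f(z) dz = 2πi · (2*I) = -4*pi

Final answer: -4*pi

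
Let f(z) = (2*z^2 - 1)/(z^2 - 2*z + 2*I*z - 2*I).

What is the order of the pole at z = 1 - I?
Factor the denominator:
  z^2 - 2*z + 2*I*z - 2*I = (z - 1 + I)^2

The numerator P(z) = 2*z^2 - 1 has P(1 - I) = -1 - 4*I ≠ 0, so no factor of (z - 1 + I) cancels.
Near z = 1 - I we can therefore write f(z) = g(z)/(z - 1 + I)^2 with g analytic at 1 - I and g(1 - I) ≠ 0 (g is just the numerator).

Hence z = 1 - I is a pole of order 2.

Final answer: 2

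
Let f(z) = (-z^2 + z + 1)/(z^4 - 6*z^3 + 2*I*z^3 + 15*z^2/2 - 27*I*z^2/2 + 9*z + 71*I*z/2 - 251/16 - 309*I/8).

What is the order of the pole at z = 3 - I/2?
Factor the denominator:
  z^4 - 6*z^3 + 2*I*z^3 + 15*z^2/2 - 27*I*z^2/2 + 9*z + 71*I*z/2 - 251/16 - 309*I/8 = (z - 3 + I/2)^2*(z + 3/2 + 2*I)*(z - 3/2 - I)

The numerator P(z) = -z^2 + z + 1 has P(3 - I/2) = -19/4 + 5*I/2 ≠ 0, so no factor of (z - 3 + I/2) cancels.
Near z = 3 - I/2 we can therefore write f(z) = g(z)/(z - 3 + I/2)^2 with g analytic at 3 - I/2 and g(3 - I/2) ≠ 0 (g is the numerator divided by the remaining denominator factors).

Hence z = 3 - I/2 is a pole of order 2.

Final answer: 2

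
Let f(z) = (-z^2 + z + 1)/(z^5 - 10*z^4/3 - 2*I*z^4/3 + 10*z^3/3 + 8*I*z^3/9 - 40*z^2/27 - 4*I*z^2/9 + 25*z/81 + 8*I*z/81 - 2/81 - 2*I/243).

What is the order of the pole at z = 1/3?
Factor the denominator:
  z^5 - 10*z^4/3 - 2*I*z^4/3 + 10*z^3/3 + 8*I*z^3/9 - 40*z^2/27 - 4*I*z^2/9 + 25*z/81 + 8*I*z/81 - 2/81 - 2*I/243 = (z - 1/3)^4*(z - 2 - 2*I/3)

The numerator P(z) = -z^2 + z + 1 has P(1/3) = 11/9 ≠ 0, so no factor of (z - 1/3) cancels.
Near z = 1/3 we can therefore write f(z) = g(z)/(z - 1/3)^4 with g analytic at 1/3 and g(1/3) ≠ 0 (g is the numerator divided by the remaining denominator factors).

Hence z = 1/3 is a pole of order 4.

Final answer: 4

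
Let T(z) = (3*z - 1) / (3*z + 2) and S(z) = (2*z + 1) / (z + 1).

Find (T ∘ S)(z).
(T ∘ S)(z) = T(S(z)) = ((3)*S(z) + (-1))/((3)*S(z) + (2)). Multiply numerator and denominator by z + 1:
  numerator:   (3)*(2*z + 1) + (-1)*(z + 1) = 5*z + 2
  denominator: (3)*(2*z + 1) + (2)*(z + 1) = 8*z + 5
(T ∘ S)(z) = (5*z + 2)/(8*z + 5)

Final answer: (5*z + 2)/(8*z + 5)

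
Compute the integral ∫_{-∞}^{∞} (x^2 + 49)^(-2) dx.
Let f(z) = (z^2 + 49)^(-2). The denominator has no real zeros and deg Q - deg P = 4 ≥ 2, so the integral of f over the upper semicircle |z| = R tends to 0 as R → ∞. Closing the contour in the upper half-plane,
  ∫_{-∞}^{∞} f(x) dx = 2πi · Σ Res(f, z_k)  over the poles with Im z_k > 0.

Zeros of the denominator: z^2 + 49 = 0 gives z = ±7*I.
Upper half-plane: z = 7*I (a pole of order 2).

Write f(z) = g(z)/(z - 7*I)^2 with g(z) = (z + 7*I)^(-2). For a double pole, Res(f, z₀) = g'(z₀):
  g'(z) = -2/(z + 7*I)^3
  Res(f, 7*I) = g'(7*I) = -I/1372

∫_{-∞}^{∞} f(x) dx = 2πi · (-I/1372) = pi/686

Final answer: pi/686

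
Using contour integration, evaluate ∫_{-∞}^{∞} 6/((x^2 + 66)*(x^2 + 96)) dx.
Let f(z) = 6/((z^2 + 66)*(z^2 + 96)). The denominator has no real zeros and deg Q - deg P = 4 ≥ 2, so the integral of f over the upper semicircle |z| = R tends to 0 as R → ∞. Closing the contour in the upper half-plane,
  ∫_{-∞}^{∞} f(x) dx = 2πi · Σ Res(f, z_k)  over the poles with Im z_k > 0.

Zeros of the denominator: z^2 + 66 = 0 gives z = ±sqrt(66)*I; z^2 + 96 = 0 gives z = ±4*sqrt(6)*I.
Upper half-plane: z = 4*sqrt(6)*I, z = sqrt(66)*I (simple).

Each pole is a simple zero of Q(z) = z^4 + 162*z^2 + 6336, so Res(f, z₀) = P(z₀)/Q'(z₀) with P(z) = 6, Q'(z) = 4*z^3 + 324*z:
  Res(f, 4*sqrt(6)*I) = (6)/(-240*sqrt(6)*I) = sqrt(6)*I/240
  Res(f, sqrt(66)*I) = (6)/(60*sqrt(66)*I) = -sqrt(66)*I/660

Sum of residues: I*(-sqrt(66)/660 + sqrt(6)/240)
∫_{-∞}^{∞} f(x) dx = 2πi · (I*(-sqrt(66)/660 + sqrt(6)/240)) = pi*(-11*sqrt(6) + 4*sqrt(66))/1320

Final answer: pi*(-11*sqrt(6) + 4*sqrt(66))/1320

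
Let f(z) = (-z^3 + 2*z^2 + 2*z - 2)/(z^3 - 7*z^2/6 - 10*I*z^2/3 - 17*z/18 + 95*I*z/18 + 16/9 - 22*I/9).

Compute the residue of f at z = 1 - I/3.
Write f(z) = P(z)/Q(z) with P(z) = -z^3 + 2*z^2 + 2*z - 2 and Q(z) = z^3 - 7*z^2/6 - 10*I*z^2/3 - 17*z/18 + 95*I*z/18 + 16/9 - 22*I/9.
The denominator factors as Q(z) = (z + 1/2 - 3*I)*(z - 1 + I/3)*(z - 2/3 - 2*I/3), so z = 1 - I/3 is a simple zero of Q and P is analytic there; z = 1 - I/3 is therefore a simple pole and
  Res(f, z₀) = P(z₀)/Q'(z₀).

Q'(z) = 3*z^2 - 7*z/3 - 20*I*z/3 - 17/18 + 95*I/18, so Q'(1 - I/3) = -17/6 - 47*I/18.
P(1 - I/3) = 10/9 - 28*I/27.

Res(f, 1 - I/3) = (10/9 - 28*I/27)/(-17/6 - 47*I/18) = -214/7215 + 946*I/2405

Final answer: -214/7215 + 946*I/2405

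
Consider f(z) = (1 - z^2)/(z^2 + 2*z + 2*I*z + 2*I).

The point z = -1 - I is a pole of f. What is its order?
2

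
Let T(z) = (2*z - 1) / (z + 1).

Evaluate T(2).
Substitute z = 2:
  numerator:   2*(2) - 1 = 3
  denominator: (2) + 1 = 3
T(2) = (3)/(3) = 1

Final answer: 1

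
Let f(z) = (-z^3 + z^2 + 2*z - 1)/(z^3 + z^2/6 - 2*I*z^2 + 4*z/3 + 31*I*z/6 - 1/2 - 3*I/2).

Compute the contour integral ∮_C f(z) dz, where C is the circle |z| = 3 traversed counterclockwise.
By the residue theorem, ∮_C f(z) dz = 2πi · (sum of the residues of f at the poles inside |z| = 3).

The denominator factors as (z - 1 + I)*(z + 3/2 - 3*I)*(z - 1/3), so the singularities of f are simple poles at z = 1 - I, z = -3/2 + 3*I, z = 1/3.
  |1 - I|² = 2 < 9 = 3², so this pole is inside the contour.
  |-3/2 + 3*I|² = 45/4 > 9 = 3², so this pole is outside the contour.
  |1/3|² = 1/9 < 9 = 3², so this pole is inside the contour.

With P(z) = -z^3 + z^2 + 2*z - 1 and Q(z) = z^3 + z^2/6 - 2*I*z^2 + 4*z/3 + 31*I*z/6 - 1/2 - 3*I/2, each pole is simple, so Res(f, z₀) = P(z₀)/Q'(z₀) with Q'(z) = 3*z^2 + z/3 - 4*I*z + 4/3 + 31*I/6.
  Res(f, 1 - I) = P(1 - I)/Q'(1 - I) = (3 - 2*I)/(-7/3 - 31*I/6) = 120/1157 + 726*I/1157
  Res(f, 1/3) = P(1/3)/Q'(1/3) = (-7/27)/(16/9 + 23*I/6) = -448/17355 + 322*I/5785

Sum of residues inside C: 104/1335 + 304*I/445
∮_C f(z) dz = 2πi · (104/1335 + 304*I/445) = pi*(-608/445 + 208*I/1335)

Final answer: pi*(-608/445 + 208*I/1335)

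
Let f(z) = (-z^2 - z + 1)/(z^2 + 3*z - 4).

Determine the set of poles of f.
{-4, 1}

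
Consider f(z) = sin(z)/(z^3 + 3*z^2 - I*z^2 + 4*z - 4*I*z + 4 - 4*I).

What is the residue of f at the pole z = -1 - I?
(1/5 - I/10)*sin(1 + I)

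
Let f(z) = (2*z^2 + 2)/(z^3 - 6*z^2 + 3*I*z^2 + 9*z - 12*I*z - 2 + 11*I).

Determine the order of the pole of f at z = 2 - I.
Factor the denominator:
  z^3 - 6*z^2 + 3*I*z^2 + 9*z - 12*I*z - 2 + 11*I = (z - 2 + I)^3

The numerator P(z) = 2*z^2 + 2 has P(2 - I) = 8 - 8*I ≠ 0, so no factor of (z - 2 + I) cancels.
Near z = 2 - I we can therefore write f(z) = g(z)/(z - 2 + I)^3 with g analytic at 2 - I and g(2 - I) ≠ 0 (g is just the numerator).

Hence z = 2 - I is a pole of order 3.

Final answer: 3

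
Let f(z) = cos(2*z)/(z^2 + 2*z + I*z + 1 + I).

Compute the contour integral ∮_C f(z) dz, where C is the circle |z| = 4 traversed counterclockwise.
By the residue theorem, ∮_C f(z) dz = 2πi · (sum of the residues of f at the poles inside |z| = 4).

The denominator factors as (z + 1)*(z + 1 + I), so the singularities of f are simple poles at z = -1, z = -1 - I.
  |-1|² = 1 < 16 = 4², so this pole is inside the contour.
  |-1 - I|² = 2 < 16 = 4², so this pole is inside the contour.

With P(z) = cos(2*z) and Q(z) = z^2 + 2*z + I*z + 1 + I, each pole is simple, so Res(f, z₀) = P(z₀)/Q'(z₀) with Q'(z) = 2*z + 2 + I.
  Res(f, -1) = P(-1)/Q'(-1) = (cos(2))/(I) = -I*cos(2)
  Res(f, -1 - I) = P(-1 - I)/Q'(-1 - I) = (cos(2 + 2*I))/(-I) = I*cos(2 + 2*I)

Sum of residues inside C: I*cos(2 + 2*I) - I*cos(2)
∮_C f(z) dz = 2πi · (I*cos(2 + 2*I) - I*cos(2)) = 2*pi*cos(2) - 2*pi*cos(2 + 2*I)

Final answer: 2*pi*cos(2) - 2*pi*cos(2 + 2*I)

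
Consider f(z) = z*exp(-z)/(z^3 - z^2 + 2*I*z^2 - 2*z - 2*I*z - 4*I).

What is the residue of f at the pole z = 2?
(1/6 - I/6)*exp(-2)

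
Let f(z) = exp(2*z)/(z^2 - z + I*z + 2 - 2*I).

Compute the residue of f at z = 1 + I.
(1/10 - 3*I/10)*exp(2 + 2*I)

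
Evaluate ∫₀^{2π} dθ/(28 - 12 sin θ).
sqrt(10)*pi/40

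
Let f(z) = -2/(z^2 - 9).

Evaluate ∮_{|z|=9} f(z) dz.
0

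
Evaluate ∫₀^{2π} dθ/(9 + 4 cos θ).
Let J = ∫₀^{2π} dθ/(9 + 4 cos θ).
Put z = e^{iθ}: then cos θ = (z + 1/z)/2, dθ = dz/(iz), and z runs once counterclockwise around |z| = 1:
  J = ∮_{|z|=1} 1/(9 + 4*(z + 1/z)/2) · dz/(iz) = (2/i) ∮_{|z|=1} dz/(4*z^2 + 18*z + 4).
The roots of 4*z^2 + 18*z + 4 are z = (-9 ± sqrt(9^2 - 4^2))/4, with sqrt(65) = sqrt(65); their product is 1, so only z₊ = -9/4 + sqrt(65)/4 lies inside the unit circle (z₋ = -9/4 - sqrt(65)/4 lies outside).
z₊ is a simple zero of q(z) = 4*z^2 + 18*z + 4, so Res(1/q, z₊) = 1/q'(z₊) with q'(z) = 8*z + 18; and q'(z₊) = 4*(z₊ - z₋) = 2*sqrt(65).
Therefore J = (2/i) · 2πi · 1/(2*sqrt(65)) = 2*pi/(sqrt(65)) = 2*sqrt(65)*pi/65

Final answer: 2*sqrt(65)*pi/65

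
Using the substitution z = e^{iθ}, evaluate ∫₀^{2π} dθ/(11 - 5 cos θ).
Call the integral J. The integrand is 2π-periodic and we integrate over a full period, so shifting θ does not change the value (θ → θ + π flips the sign of the trig term). Hence
  J = ∫₀^{2π} dθ/(11 + 5 cos θ).
Put z = e^{iθ}: then cos θ = (z + 1/z)/2, dθ = dz/(iz), and z runs once counterclockwise around |z| = 1:
  J = ∮_{|z|=1} 1/(11 + 5*(z + 1/z)/2) · dz/(iz) = (2/i) ∮_{|z|=1} dz/(5*z^2 + 22*z + 5).
The roots of 5*z^2 + 22*z + 5 are z = (-11 ± sqrt(11^2 - 5^2))/5, with sqrt(96) = 4*sqrt(6); their product is 1, so only z₊ = -11/5 + 4*sqrt(6)/5 lies inside the unit circle (z₋ = -11/5 - 4*sqrt(6)/5 lies outside).
z₊ is a simple zero of q(z) = 5*z^2 + 22*z + 5, so Res(1/q, z₊) = 1/q'(z₊) with q'(z) = 10*z + 22; and q'(z₊) = 5*(z₊ - z₋) = 8*sqrt(6).
Therefore J = (2/i) · 2πi · 1/(8*sqrt(6)) = 2*pi/(4*sqrt(6)) = sqrt(6)*pi/12

Final answer: sqrt(6)*pi/12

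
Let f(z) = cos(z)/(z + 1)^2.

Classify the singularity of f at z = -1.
Write f(z) = g(z)/(z + 1)^2 with g(z) = cos(z).
g is entire and g(-1) = cos(1) ≠ 0, so no factor of (z + 1) cancels: the Laurent expansion of f about z = -1 starts at the power -2, i.e. lim_{z→z₀} (z - z₀)^2 f(z) = cos(1) is finite and nonzero.
So z = -1 is a pole of order 2.

Final answer: pole of order 2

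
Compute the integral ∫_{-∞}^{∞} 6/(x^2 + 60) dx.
Let f(z) = 6/(z^2 + 60). The denominator has no real zeros and deg Q - deg P = 2 ≥ 2, so the integral of f over the upper semicircle |z| = R tends to 0 as R → ∞. Closing the contour in the upper half-plane,
  ∫_{-∞}^{∞} f(x) dx = 2πi · Σ Res(f, z_k)  over the poles with Im z_k > 0.

Zeros of the denominator: z^2 + 60 = 0 gives z = ±2*sqrt(15)*I.
Upper half-plane: z = 2*sqrt(15)*I (simple).

Each pole is a simple zero of Q(z) = z^2 + 60, so Res(f, z₀) = P(z₀)/Q'(z₀) with P(z) = 6, Q'(z) = 2*z:
  Res(f, 2*sqrt(15)*I) = (6)/(4*sqrt(15)*I) = -sqrt(15)*I/10

∫_{-∞}^{∞} f(x) dx = 2πi · (-sqrt(15)*I/10) = sqrt(15)*pi/5

Final answer: sqrt(15)*pi/5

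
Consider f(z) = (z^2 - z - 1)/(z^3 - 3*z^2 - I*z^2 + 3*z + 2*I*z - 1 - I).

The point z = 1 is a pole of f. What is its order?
2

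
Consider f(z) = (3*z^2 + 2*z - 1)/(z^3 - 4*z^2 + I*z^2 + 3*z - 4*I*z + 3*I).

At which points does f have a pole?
{-I, 1, 3}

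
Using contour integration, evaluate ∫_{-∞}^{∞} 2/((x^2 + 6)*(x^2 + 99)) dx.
Let f(z) = 2/((z^2 + 6)*(z^2 + 99)). The denominator has no real zeros and deg Q - deg P = 4 ≥ 2, so the integral of f over the upper semicircle |z| = R tends to 0 as R → ∞. Closing the contour in the upper half-plane,
  ∫_{-∞}^{∞} f(x) dx = 2πi · Σ Res(f, z_k)  over the poles with Im z_k > 0.

Zeros of the denominator: z^2 + 99 = 0 gives z = ±3*sqrt(11)*I; z^2 + 6 = 0 gives z = ±sqrt(6)*I.
Upper half-plane: z = 3*sqrt(11)*I, z = sqrt(6)*I (simple).

Each pole is a simple zero of Q(z) = z^4 + 105*z^2 + 594, so Res(f, z₀) = P(z₀)/Q'(z₀) with P(z) = 2, Q'(z) = 4*z^3 + 210*z:
  Res(f, 3*sqrt(11)*I) = (2)/(-558*sqrt(11)*I) = sqrt(11)*I/3069
  Res(f, sqrt(6)*I) = (2)/(186*sqrt(6)*I) = -sqrt(6)*I/558

Sum of residues: I*(-sqrt(6)/558 + sqrt(11)/3069)
∫_{-∞}^{∞} f(x) dx = 2πi · (I*(-sqrt(6)/558 + sqrt(11)/3069)) = pi*(-2*sqrt(11) + 11*sqrt(6))/3069

Final answer: pi*(-2*sqrt(11) + 11*sqrt(6))/3069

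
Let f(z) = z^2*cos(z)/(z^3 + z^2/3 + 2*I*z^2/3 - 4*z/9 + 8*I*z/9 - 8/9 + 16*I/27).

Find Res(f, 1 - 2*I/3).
(73/205 - 8*I/41)*cos(1 - 2*I/3)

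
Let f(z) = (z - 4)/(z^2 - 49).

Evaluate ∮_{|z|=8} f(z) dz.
By the residue theorem, ∮_C f(z) dz = 2πi · (sum of the residues of f at the poles inside |z| = 8).

The denominator factors as (z + 7)*(z - 7), so the singularities of f are simple poles at z = -7, z = 7.
  |-7|² = 49 < 64 = 8², so this pole is inside the contour.
  |7|² = 49 < 64 = 8², so this pole is inside the contour.

With P(z) = z - 4 and Q(z) = z^2 - 49, each pole is simple, so Res(f, z₀) = P(z₀)/Q'(z₀) with Q'(z) = 2*z.
  Res(f, -7) = P(-7)/Q'(-7) = (-11)/(-14) = 11/14
  Res(f, 7) = P(7)/Q'(7) = (3)/(14) = 3/14

Sum of residues inside C: 1
∮_C f(z) dz = 2πi · (1) = 2*I*pi

Final answer: 2*I*pi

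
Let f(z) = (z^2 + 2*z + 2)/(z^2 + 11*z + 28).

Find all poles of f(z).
The singularities of f are the zeros of the denominator. Factoring,
  z^2 + 11*z + 28 = (z + 7)*(z + 4)
so the candidates are z = -7, z = -4.

Check the numerator P(z) = z^2 + 2*z + 2 at each one:
  P(-7) = 37 ≠ 0, so z = -7 is a (simple) pole.
  P(-4) = 10 ≠ 0, so z = -4 is a (simple) pole.

Poles of f: {-7, -4}

Final answer: {-7, -4}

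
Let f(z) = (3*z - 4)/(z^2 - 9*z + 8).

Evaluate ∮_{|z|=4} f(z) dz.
By the residue theorem, ∮_C f(z) dz = 2πi · (sum of the residues of f at the poles inside |z| = 4).

The denominator factors as (z - 8)*(z - 1), so the singularities of f are simple poles at z = 8, z = 1.
  |8|² = 64 > 16 = 4², so this pole is outside the contour.
  |1|² = 1 < 16 = 4², so this pole is inside the contour.

With P(z) = 3*z - 4 and Q(z) = z^2 - 9*z + 8, each pole is simple, so Res(f, z₀) = P(z₀)/Q'(z₀) with Q'(z) = 2*z - 9.
  Res(f, 1) = P(1)/Q'(1) = (-1)/(-7) = 1/7

∮_C f(z) dz = 2πi · (1/7) = 2*I*pi/7

Final answer: 2*I*pi/7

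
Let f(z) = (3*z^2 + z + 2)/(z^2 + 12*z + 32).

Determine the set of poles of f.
The singularities of f are the zeros of the denominator. Factoring,
  z^2 + 12*z + 32 = (z + 8)*(z + 4)
so the candidates are z = -8, z = -4.

Check the numerator P(z) = 3*z^2 + z + 2 at each one:
  P(-8) = 186 ≠ 0, so z = -8 is a (simple) pole.
  P(-4) = 46 ≠ 0, so z = -4 is a (simple) pole.

Poles of f: {-8, -4}

Final answer: {-8, -4}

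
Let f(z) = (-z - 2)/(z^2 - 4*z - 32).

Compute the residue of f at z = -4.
Write f(z) = P(z)/Q(z) with P(z) = -z - 2 and Q(z) = z^2 - 4*z - 32.
The denominator factors as Q(z) = (z + 4)*(z - 8), so z = -4 is a simple zero of Q and P is analytic there; z = -4 is therefore a simple pole and
  Res(f, z₀) = P(z₀)/Q'(z₀).

Q'(z) = 2*z - 4, so Q'(-4) = -12.
P(-4) = 2.

Res(f, -4) = (2)/(-12) = -1/6

Final answer: -1/6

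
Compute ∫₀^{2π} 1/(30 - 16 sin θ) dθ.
Call the integral J. The integrand is 2π-periodic and we integrate over a full period, so shifting θ does not change the value (θ → θ + π/2 turns sin θ into cos θ; θ → θ + π flips the sign of the trig term). Hence
  J = ∫₀^{2π} dθ/(30 + 16 cos θ).
Put z = e^{iθ}: then cos θ = (z + 1/z)/2, dθ = dz/(iz), and z runs once counterclockwise around |z| = 1:
  J = ∮_{|z|=1} 1/(30 + 16*(z + 1/z)/2) · dz/(iz) = (2/i) ∮_{|z|=1} dz/(16*z^2 + 60*z + 16).
The roots of 16*z^2 + 60*z + 16 are z = (-30 ± sqrt(30^2 - 16^2))/16, with sqrt(644) = 2*sqrt(161); their product is 1, so only z₊ = -15/8 + sqrt(161)/8 lies inside the unit circle (z₋ = -15/8 - sqrt(161)/8 lies outside).
z₊ is a simple zero of q(z) = 16*z^2 + 60*z + 16, so Res(1/q, z₊) = 1/q'(z₊) with q'(z) = 32*z + 60; and q'(z₊) = 16*(z₊ - z₋) = 4*sqrt(161).
Therefore J = (2/i) · 2πi · 1/(4*sqrt(161)) = 2*pi/(2*sqrt(161)) = sqrt(161)*pi/161

Final answer: sqrt(161)*pi/161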